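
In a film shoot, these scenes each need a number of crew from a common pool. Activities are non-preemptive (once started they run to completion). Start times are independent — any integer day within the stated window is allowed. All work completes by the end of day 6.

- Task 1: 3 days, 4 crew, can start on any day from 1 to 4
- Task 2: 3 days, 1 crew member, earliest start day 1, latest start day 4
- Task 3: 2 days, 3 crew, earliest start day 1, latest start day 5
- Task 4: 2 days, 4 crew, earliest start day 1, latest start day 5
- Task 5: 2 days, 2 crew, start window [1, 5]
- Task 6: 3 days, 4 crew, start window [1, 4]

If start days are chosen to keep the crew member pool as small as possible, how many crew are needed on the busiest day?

Early-start (Task 1@1, Task 2@1, Task 3@1, Task 4@1, Task 5@1, Task 6@1) gives peak 18: d1:18  d2:18  d3:9  d4:0  d5:0  d6:0.
Shift Task 4→5, Task 5→3, Task 6→4.
Schedule Task 1@1, Task 2@1, Task 3@1, Task 4@5, Task 5@3, Task 6@4: d1:8  d2:8  d3:7  d4:6  d5:8  d6:8 — peak 8.
Total crew member-days = 45 over 6 days ⇒ peak ≥ ⌈45/6⌉ = 8, so 8 is optimal.

8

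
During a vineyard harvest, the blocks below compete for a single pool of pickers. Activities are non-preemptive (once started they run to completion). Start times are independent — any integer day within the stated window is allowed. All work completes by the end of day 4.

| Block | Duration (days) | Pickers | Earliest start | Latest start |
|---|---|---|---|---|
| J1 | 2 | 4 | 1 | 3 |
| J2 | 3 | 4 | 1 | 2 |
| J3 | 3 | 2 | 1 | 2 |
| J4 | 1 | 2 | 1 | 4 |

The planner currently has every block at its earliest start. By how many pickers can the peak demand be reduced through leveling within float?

Early-start peak: d1:12  d2:10  d3:6  d4:0 ⇒ 12.
Leveled (J1@1, J2@1, J3@1, J4@3): d1:10  d2:10  d3:8  d4:0 ⇒ 10.
Reduction 12 − 10 = 2.

2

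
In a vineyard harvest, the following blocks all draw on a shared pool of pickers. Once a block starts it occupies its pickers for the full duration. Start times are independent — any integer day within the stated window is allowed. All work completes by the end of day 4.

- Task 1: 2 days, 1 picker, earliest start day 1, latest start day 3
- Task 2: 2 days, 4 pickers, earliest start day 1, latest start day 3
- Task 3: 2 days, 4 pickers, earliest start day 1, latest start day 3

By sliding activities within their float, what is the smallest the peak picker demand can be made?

5

Early-start (Task 1@1, Task 2@1, Task 3@1) gives peak 9: d1:9  d2:9  d3:0  d4:0.
Shift Task 3→3.
Schedule Task 1@1, Task 2@1, Task 3@3: d1:5  d2:5  d3:4  d4:4 — peak 5.
Total picker-days = 18 over 4 days ⇒ peak ≥ ⌈18/4⌉ = 5, so 5 is optimal.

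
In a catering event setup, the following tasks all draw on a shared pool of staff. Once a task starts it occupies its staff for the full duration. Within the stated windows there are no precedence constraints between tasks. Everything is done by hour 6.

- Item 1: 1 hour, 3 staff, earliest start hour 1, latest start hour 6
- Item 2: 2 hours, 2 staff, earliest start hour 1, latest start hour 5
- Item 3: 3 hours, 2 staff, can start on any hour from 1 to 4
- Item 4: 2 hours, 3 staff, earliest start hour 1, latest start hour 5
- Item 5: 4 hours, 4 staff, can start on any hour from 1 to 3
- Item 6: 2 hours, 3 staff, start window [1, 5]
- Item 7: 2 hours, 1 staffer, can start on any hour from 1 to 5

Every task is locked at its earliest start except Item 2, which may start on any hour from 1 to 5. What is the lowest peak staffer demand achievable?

16

Item 2@1: h1:18  h2:15  h3:6  h4:4  h5:0  h6:0 → peak 18
Item 2@2: h1:16  h2:15  h3:8  h4:4  h5:0  h6:0 → peak 16
Item 2@3: h1:16  h2:13  h3:8  h4:6  h5:0  h6:0 → peak 16
Item 2@4: h1:16  h2:13  h3:6  h4:6  h5:2  h6:0 → peak 16
Item 2@5: h1:16  h2:13  h3:6  h4:4  h5:2  h6:2 → peak 16
Best is Item 2@2, peak 16.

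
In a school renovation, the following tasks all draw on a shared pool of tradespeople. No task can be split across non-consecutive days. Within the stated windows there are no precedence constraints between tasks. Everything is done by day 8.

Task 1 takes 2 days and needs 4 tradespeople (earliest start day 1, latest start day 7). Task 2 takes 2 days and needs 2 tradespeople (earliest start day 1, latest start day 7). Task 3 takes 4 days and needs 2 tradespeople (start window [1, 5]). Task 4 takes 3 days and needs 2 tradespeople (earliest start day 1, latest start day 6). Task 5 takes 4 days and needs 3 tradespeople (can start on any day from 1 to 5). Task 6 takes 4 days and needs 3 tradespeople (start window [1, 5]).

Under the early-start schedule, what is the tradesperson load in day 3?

At early start, day 3 has: Task 3, Task 4, Task 5, Task 6.
Demand: 2 + 2 + 3 + 3 = 10.

10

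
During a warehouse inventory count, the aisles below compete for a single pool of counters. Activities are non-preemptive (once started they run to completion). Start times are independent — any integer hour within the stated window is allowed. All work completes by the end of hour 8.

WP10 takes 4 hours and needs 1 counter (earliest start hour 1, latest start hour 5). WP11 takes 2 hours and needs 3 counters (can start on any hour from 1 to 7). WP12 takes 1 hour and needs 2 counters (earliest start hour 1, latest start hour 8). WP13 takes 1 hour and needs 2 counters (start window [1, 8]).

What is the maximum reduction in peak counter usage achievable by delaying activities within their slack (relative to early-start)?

5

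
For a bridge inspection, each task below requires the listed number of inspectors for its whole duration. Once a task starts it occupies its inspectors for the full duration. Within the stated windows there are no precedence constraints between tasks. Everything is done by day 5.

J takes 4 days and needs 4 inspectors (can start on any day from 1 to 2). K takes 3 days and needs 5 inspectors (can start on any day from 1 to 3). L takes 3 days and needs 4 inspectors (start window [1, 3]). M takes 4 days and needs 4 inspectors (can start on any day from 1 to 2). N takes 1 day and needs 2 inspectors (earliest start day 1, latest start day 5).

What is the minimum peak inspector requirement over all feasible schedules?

17

Early-start (J@1, K@1, L@1, M@1, N@1) gives peak 19: d1:19  d2:17  d3:17  d4:8  d5:0.
Shift N→4.
Schedule J@1, K@1, L@1, M@1, N@4: d1:17  d2:17  d3:17  d4:10  d5:0 — peak 17.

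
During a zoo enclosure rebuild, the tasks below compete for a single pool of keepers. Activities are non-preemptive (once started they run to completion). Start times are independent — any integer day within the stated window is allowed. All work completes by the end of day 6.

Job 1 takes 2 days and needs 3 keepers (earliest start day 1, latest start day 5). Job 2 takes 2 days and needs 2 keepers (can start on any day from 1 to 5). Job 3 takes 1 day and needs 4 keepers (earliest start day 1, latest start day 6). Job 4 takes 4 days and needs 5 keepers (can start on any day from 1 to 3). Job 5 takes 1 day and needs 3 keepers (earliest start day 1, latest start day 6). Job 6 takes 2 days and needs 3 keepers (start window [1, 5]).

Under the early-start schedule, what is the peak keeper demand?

20

Early-start schedule: Job 1@1, Job 2@1, Job 3@1, Job 4@1, Job 5@1, Job 6@1.
Load per day: day 1: 20, day 2: 13, day 3: 5, day 4: 5, day 5: 0, day 6: 0.
Peak is 20.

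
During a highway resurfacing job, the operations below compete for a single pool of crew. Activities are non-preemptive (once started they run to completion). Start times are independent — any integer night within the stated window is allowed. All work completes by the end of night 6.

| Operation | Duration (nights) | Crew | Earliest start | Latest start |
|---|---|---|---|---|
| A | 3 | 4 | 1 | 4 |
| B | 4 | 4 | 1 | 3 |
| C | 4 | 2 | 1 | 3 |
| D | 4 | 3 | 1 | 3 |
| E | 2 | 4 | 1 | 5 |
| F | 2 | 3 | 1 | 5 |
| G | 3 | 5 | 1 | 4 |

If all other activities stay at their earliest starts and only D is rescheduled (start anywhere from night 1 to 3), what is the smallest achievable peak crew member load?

22

D@1: n1:25  n2:25  n3:18  n4:9  n5:0  n6:0 → peak 25
D@2: n1:22  n2:25  n3:18  n4:9  n5:3  n6:0 → peak 25
D@3: n1:22  n2:22  n3:18  n4:9  n5:3  n6:3 → peak 22
Best is D@3, peak 22.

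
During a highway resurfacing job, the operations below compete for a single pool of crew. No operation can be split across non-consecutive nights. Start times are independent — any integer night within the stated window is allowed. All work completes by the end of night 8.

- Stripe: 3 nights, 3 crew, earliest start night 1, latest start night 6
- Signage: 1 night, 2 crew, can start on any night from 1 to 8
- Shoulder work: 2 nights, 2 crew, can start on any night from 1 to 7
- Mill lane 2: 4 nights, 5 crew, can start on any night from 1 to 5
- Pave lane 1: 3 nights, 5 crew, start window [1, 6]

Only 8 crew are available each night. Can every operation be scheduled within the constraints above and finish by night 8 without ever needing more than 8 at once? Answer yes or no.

Schedule Stripe@1, Signage@1, Shoulder work@4, Mill lane 2@2, Pave lane 1@6: n1:5  n2:8  n3:8  n4:7  n5:7  n6:5  n7:5  n8:5 — peak 8 ≤ 8.

yes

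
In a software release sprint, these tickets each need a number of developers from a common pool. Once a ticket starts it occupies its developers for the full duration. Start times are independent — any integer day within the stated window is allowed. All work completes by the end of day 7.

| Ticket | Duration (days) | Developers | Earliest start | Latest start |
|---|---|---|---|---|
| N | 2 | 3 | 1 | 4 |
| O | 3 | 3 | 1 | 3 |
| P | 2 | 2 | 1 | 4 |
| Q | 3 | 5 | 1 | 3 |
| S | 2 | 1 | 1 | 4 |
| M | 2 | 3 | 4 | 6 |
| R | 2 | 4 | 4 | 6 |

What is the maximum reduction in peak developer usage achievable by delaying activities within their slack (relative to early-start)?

6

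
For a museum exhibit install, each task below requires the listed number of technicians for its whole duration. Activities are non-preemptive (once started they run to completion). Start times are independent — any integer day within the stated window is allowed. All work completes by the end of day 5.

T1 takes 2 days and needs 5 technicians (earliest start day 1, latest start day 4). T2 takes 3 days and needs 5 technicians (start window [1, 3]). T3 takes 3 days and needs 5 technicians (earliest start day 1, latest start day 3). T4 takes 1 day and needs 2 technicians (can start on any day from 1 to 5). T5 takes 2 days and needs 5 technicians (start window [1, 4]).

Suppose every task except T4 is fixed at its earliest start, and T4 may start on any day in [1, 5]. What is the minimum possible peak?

T4@1: d1:22  d2:20  d3:10  d4:0  d5:0 → peak 22
T4@2: d1:20  d2:22  d3:10  d4:0  d5:0 → peak 22
T4@3: d1:20  d2:20  d3:12  d4:0  d5:0 → peak 20
T4@4: d1:20  d2:20  d3:10  d4:2  d5:0 → peak 20
T4@5: d1:20  d2:20  d3:10  d4:0  d5:2 → peak 20
Best is T4@3, peak 20.

20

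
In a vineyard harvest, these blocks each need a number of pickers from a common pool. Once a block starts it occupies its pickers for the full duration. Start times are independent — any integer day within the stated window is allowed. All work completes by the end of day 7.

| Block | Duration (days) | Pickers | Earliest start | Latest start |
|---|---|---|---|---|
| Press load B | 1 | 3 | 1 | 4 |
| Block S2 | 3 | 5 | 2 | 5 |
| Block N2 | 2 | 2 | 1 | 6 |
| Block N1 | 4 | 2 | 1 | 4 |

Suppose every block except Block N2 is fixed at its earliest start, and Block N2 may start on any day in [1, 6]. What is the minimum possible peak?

Block N2@1: d1:7  d2:9  d3:7  d4:7  d5:0  d6:0  d7:0 → peak 9
Block N2@2: d1:5  d2:9  d3:9  d4:7  d5:0  d6:0  d7:0 → peak 9
Block N2@3: d1:5  d2:7  d3:9  d4:9  d5:0  d6:0  d7:0 → peak 9
Block N2@4: d1:5  d2:7  d3:7  d4:9  d5:2  d6:0  d7:0 → peak 9
Block N2@5: d1:5  d2:7  d3:7  d4:7  d5:2  d6:2  d7:0 → peak 7
Block N2@6: d1:5  d2:7  d3:7  d4:7  d5:0  d6:2  d7:2 → peak 7
Best is Block N2@5, peak 7.

7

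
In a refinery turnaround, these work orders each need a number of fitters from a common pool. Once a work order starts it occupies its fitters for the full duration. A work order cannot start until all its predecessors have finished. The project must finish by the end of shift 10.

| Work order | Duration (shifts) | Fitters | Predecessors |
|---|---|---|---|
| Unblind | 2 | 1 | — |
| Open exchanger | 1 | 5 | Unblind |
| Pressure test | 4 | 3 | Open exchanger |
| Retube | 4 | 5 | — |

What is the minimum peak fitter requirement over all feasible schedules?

Early-start (Unblind@1, Open exchanger@3, Pressure test@4, Retube@1) gives peak 10: s1:6  s2:6  s3:10  s4:8  s5:3  s6:3  s7:3  s8:0  s9:0  s10:0.
Shift Open exchanger→5, Pressure test→6.
Schedule Unblind@1, Open exchanger@5, Pressure test@6, Retube@1: s1:6  s2:6  s3:5  s4:5  s5:5  s6:3  s7:3  s8:3  s9:3  s10:0 — peak 6.

6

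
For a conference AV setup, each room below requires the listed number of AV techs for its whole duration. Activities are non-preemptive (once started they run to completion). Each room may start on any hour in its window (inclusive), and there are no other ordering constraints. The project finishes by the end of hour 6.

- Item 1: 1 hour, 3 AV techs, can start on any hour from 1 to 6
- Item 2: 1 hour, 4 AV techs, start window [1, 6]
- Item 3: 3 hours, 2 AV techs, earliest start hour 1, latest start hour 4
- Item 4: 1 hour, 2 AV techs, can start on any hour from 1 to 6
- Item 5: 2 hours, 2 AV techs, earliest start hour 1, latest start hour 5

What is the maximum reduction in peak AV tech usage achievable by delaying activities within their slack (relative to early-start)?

9

Early-start peak: h1:13  h2:4  h3:2  h4:0  h5:0  h6:0 ⇒ 13.
Leveled (Item 1@1, Item 2@2, Item 3@3, Item 4@3, Item 5@4): h1:3  h2:4  h3:4  h4:4  h5:4  h6:0 ⇒ 4.
Reduction 13 − 4 = 9.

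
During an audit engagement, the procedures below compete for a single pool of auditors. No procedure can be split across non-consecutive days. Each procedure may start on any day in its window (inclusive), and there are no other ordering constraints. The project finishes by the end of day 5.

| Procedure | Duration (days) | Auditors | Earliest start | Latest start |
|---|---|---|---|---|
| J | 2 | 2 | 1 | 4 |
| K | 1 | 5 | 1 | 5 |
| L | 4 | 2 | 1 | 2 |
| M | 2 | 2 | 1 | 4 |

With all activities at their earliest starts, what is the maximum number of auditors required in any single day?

11

Early-start schedule: J@1, K@1, L@1, M@1.
Load per day: day 1: 11, day 2: 6, day 3: 2, day 4: 2, day 5: 0.
Peak is 11.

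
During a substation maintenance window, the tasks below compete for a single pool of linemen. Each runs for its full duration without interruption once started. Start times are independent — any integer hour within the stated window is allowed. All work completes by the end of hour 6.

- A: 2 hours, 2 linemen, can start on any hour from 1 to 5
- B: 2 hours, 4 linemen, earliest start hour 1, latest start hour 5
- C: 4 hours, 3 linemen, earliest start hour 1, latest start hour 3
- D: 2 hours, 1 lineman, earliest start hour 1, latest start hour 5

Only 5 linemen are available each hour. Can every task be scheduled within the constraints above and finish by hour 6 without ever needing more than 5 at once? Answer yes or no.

Schedule A@1, B@5, C@1, D@3: h1:5  h2:5  h3:4  h4:4  h5:4  h6:4 — peak 5 ≤ 5.

yes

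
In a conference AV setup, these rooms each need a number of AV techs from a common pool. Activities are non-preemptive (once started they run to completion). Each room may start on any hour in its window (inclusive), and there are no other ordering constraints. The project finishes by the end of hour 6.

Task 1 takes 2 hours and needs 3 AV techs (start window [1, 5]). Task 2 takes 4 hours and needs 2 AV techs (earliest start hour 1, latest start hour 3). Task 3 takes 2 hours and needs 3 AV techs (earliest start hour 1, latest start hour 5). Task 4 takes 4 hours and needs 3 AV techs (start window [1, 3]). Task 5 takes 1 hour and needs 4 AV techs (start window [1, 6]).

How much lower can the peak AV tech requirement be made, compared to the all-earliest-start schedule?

Early-start peak: h1:15  h2:11  h3:5  h4:5  h5:0  h6:0 ⇒ 15.
Leveled (Task 1@1, Task 2@1, Task 3@1, Task 4@3, Task 5@5): h1:8  h2:8  h3:5  h4:5  h5:7  h6:3 ⇒ 8.
Reduction 15 − 8 = 7.

7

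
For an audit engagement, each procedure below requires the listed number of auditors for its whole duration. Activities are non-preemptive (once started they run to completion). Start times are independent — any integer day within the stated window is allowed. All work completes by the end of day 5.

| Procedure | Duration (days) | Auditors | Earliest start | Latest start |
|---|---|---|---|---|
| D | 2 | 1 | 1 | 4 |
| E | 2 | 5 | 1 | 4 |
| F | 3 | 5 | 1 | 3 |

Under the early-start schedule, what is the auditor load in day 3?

At early start, day 3 has: F.
Demand: 5 = 5.

5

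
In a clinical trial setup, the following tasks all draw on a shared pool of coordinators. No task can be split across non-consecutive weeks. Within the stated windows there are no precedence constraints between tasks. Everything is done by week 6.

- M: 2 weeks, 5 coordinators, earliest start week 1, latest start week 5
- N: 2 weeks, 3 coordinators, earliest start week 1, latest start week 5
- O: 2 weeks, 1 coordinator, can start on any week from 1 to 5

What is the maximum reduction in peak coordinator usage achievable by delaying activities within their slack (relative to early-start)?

4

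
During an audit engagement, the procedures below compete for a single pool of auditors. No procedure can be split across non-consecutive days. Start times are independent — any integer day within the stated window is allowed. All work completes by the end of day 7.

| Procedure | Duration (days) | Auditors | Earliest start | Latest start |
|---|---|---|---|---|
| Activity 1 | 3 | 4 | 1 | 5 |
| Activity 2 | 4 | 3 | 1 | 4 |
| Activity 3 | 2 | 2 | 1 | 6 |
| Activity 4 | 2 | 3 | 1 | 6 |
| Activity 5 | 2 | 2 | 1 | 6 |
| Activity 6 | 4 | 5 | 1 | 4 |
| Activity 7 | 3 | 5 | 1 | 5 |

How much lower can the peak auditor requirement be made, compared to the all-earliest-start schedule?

13

Early-start peak: d1:24  d2:24  d3:17  d4:8  d5:0  d6:0  d7:0 ⇒ 24.
Leveled (Activity 1@1, Activity 2@1, Activity 3@1, Activity 4@3, Activity 5@1, Activity 6@4, Activity 7@5): d1:11  d2:11  d3:10  d4:11  d5:10  d6:10  d7:10 ⇒ 11.
Reduction 24 − 11 = 13.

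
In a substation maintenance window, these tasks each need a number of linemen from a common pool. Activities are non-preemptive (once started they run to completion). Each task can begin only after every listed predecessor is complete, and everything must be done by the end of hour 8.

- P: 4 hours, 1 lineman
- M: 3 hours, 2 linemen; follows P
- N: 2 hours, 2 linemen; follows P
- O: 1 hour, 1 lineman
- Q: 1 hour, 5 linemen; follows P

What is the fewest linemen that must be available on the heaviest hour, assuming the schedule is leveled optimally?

Early-start (P@1, M@5, N@5, O@1, Q@5) gives peak 9: h1:2  h2:1  h3:1  h4:1  h5:9  h6:4  h7:2  h8:0.
Shift Q→8.
Schedule P@1, M@5, N@5, O@1, Q@8: h1:2  h2:1  h3:1  h4:1  h5:4  h6:4  h7:2  h8:5 — peak 5.

5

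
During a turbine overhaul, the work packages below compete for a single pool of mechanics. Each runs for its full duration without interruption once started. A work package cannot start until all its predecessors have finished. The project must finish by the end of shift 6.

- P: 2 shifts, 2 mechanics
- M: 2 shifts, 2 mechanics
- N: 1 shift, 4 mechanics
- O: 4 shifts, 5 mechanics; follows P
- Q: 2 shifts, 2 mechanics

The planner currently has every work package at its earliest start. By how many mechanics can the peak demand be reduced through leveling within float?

Early-start peak: s1:10  s2:6  s3:5  s4:5  s5:5  s6:5 ⇒ 10.
Leveled (P@1, M@2, N@1, O@3, Q@4): s1:6  s2:4  s3:7  s4:7  s5:7  s6:5 ⇒ 7.
Reduction 10 − 7 = 3.

3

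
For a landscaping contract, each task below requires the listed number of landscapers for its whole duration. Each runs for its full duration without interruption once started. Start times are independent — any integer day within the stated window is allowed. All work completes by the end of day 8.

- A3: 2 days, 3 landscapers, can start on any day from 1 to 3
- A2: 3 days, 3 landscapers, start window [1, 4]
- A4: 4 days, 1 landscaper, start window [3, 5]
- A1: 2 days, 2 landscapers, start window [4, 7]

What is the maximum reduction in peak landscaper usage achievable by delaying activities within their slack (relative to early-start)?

Early-start peak: d1:6  d2:6  d3:4  d4:3  d5:3  d6:1  d7:0  d8:0 ⇒ 6.
Leveled (A3@1, A2@3, A4@3, A1@6): d1:3  d2:3  d3:4  d4:4  d5:4  d6:3  d7:2  d8:0 ⇒ 4.
Reduction 6 − 4 = 2.

2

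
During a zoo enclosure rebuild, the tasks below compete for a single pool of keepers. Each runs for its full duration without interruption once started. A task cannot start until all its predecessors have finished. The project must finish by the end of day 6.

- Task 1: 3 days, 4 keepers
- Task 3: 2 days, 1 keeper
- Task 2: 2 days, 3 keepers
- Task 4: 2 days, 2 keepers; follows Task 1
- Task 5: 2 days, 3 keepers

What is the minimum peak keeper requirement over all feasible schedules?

Early-start (Task 1@1, Task 3@1, Task 2@1, Task 4@4, Task 5@1) gives peak 11: d1:11  d2:11  d3:4  d4:2  d5:2  d6:0.
Shift Task 2→3, Task 5→5.
Schedule Task 1@1, Task 3@1, Task 2@3, Task 4@4, Task 5@5: d1:5  d2:5  d3:7  d4:5  d5:5  d6:3 — peak 7.

7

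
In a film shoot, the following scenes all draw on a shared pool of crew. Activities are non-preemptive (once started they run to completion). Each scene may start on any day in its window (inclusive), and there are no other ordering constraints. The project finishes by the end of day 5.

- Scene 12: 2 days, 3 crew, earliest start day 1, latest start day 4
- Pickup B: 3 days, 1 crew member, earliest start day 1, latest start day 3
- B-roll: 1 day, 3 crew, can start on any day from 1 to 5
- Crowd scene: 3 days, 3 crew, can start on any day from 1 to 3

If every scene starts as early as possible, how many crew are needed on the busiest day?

Early-start schedule: Scene 12@1, Pickup B@1, B-roll@1, Crowd scene@1.
Load per day: day 1: 10, day 2: 7, day 3: 4, day 4: 0, day 5: 0.
Peak is 10.

10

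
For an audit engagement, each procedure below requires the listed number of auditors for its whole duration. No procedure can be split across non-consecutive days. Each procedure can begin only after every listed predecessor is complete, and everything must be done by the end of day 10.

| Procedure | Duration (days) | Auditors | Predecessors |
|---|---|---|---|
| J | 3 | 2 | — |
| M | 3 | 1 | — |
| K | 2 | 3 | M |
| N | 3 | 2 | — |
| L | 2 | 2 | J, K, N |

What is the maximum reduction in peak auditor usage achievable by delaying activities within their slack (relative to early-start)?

2

Early-start peak: d1:5  d2:5  d3:5  d4:3  d5:3  d6:2  d7:2  d8:0  d9:0  d10:0 ⇒ 5.
Leveled (J@1, M@1, K@4, N@6, L@9): d1:3  d2:3  d3:3  d4:3  d5:3  d6:2  d7:2  d8:2  d9:2  d10:2 ⇒ 3.
Reduction 5 − 3 = 2.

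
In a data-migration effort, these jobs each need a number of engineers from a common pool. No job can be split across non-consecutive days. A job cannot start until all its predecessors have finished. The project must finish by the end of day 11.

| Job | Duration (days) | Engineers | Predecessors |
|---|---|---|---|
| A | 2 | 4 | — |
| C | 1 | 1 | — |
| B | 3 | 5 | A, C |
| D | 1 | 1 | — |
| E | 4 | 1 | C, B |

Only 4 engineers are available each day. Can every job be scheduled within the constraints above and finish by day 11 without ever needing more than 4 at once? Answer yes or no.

no

The minimum achievable peak is 5; 4 < 5, so no feasible schedule stays within the cap.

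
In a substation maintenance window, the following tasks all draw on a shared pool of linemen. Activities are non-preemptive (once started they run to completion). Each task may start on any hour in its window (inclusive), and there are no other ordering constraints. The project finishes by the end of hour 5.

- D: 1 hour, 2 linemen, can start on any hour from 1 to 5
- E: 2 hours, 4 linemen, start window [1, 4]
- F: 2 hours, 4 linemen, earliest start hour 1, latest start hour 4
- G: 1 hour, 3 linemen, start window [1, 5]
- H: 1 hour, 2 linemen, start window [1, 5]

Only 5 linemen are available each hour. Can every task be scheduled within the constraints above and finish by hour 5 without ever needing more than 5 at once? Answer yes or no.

no

The minimum achievable peak is 6; 5 < 6, so no feasible schedule stays within the cap.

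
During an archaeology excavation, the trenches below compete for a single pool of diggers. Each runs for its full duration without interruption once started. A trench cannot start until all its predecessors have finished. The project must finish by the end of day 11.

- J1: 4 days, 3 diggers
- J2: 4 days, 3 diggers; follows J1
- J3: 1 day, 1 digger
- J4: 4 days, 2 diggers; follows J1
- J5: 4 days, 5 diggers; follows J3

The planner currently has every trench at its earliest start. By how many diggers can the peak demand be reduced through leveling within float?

Early-start peak: d1:4  d2:8  d3:8  d4:8  d5:10  d6:5  d7:5  d8:5  d9:0  d10:0  d11:0 ⇒ 10.
Leveled (J1@1, J2@5, J3@1, J4@6, J5@2): d1:4  d2:8  d3:8  d4:8  d5:8  d6:5  d7:5  d8:5  d9:2  d10:0  d11:0 ⇒ 8.
Reduction 10 − 8 = 2.

2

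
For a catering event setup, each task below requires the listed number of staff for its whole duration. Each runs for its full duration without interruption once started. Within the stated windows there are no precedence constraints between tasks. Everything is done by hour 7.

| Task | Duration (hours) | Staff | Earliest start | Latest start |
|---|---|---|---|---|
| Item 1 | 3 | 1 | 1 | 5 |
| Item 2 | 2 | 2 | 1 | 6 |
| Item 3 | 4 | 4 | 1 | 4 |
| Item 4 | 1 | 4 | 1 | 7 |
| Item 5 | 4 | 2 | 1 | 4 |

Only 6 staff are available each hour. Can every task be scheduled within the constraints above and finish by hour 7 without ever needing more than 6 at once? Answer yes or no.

Schedule Item 1@1, Item 2@1, Item 3@3, Item 4@7, Item 5@4: h1:3  h2:3  h3:5  h4:6  h5:6  h6:6  h7:6 — peak 6 ≤ 6.

yes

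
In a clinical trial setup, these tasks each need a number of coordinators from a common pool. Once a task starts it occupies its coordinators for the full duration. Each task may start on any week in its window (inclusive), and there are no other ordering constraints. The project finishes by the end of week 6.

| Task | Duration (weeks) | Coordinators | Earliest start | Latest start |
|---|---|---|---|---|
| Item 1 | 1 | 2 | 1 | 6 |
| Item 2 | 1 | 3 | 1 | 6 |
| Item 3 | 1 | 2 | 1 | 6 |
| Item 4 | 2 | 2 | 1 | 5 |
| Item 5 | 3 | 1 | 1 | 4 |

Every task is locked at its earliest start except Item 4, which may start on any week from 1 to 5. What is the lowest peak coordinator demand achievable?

Item 4@1: w1:10  w2:3  w3:1  w4:0  w5:0  w6:0 → peak 10
Item 4@2: w1:8  w2:3  w3:3  w4:0  w5:0  w6:0 → peak 8
Item 4@3: w1:8  w2:1  w3:3  w4:2  w5:0  w6:0 → peak 8
Item 4@4: w1:8  w2:1  w3:1  w4:2  w5:2  w6:0 → peak 8
Item 4@5: w1:8  w2:1  w3:1  w4:0  w5:2  w6:2 → peak 8
Best is Item 4@2, peak 8.

8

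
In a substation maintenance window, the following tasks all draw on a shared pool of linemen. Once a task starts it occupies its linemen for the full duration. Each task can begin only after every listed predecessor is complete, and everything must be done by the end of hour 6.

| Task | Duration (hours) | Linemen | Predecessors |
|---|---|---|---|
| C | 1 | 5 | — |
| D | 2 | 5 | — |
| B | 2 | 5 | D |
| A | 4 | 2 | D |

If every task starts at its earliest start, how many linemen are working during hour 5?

2

At early start, hour 5 has: A.
Demand: 2 = 2.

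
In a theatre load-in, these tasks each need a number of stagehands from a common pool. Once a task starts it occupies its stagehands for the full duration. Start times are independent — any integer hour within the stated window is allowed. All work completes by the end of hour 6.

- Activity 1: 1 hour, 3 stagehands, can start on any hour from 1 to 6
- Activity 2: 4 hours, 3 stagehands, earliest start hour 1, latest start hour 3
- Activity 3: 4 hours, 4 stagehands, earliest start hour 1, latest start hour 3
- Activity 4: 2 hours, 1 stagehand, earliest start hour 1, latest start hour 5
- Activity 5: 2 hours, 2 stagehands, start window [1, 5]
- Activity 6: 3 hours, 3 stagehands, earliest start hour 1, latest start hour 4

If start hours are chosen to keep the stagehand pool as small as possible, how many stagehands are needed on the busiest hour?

10

Early-start (Activity 1@1, Activity 2@1, Activity 3@1, Activity 4@1, Activity 5@1, Activity 6@1) gives peak 16: h1:16  h2:13  h3:10  h4:7  h5:0  h6:0.
Shift Activity 4→2, Activity 5→2, Activity 6→4.
Schedule Activity 1@1, Activity 2@1, Activity 3@1, Activity 4@2, Activity 5@2, Activity 6@4: h1:10  h2:10  h3:10  h4:10  h5:3  h6:3 — peak 10.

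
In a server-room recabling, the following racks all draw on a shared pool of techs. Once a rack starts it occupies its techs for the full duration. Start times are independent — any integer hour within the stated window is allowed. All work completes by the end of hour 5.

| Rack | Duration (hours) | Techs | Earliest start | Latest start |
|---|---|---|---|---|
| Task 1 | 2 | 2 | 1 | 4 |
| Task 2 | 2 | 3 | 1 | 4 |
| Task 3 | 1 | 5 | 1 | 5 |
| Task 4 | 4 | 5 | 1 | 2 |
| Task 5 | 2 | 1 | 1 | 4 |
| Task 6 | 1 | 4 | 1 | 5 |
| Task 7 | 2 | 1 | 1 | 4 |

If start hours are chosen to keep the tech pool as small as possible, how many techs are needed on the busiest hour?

Early-start (Task 1@1, Task 2@1, Task 3@1, Task 4@1, Task 5@1, Task 6@1, Task 7@1) gives peak 21: h1:21  h2:12  h3:5  h4:5  h5:0.
Shift Task 2→3, Task 4→2, Task 6→5.
Schedule Task 1@1, Task 2@3, Task 3@1, Task 4@2, Task 5@1, Task 6@5, Task 7@1: h1:9  h2:9  h3:8  h4:8  h5:9 — peak 9.
Total tech-hours = 43 over 5 hours ⇒ peak ≥ ⌈43/5⌉ = 9, so 9 is optimal.

9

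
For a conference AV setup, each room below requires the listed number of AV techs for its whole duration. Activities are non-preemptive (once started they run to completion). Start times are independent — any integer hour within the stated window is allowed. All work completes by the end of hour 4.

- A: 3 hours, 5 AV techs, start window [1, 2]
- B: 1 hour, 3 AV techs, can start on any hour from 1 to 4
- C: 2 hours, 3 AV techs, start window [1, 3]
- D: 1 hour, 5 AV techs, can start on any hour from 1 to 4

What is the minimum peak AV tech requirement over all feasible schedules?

8

Early-start (A@1, B@1, C@1, D@1) gives peak 16: h1:16  h2:8  h3:5  h4:0.
Shift C→2, D→4.
Schedule A@1, B@1, C@2, D@4: h1:8  h2:8  h3:8  h4:5 — peak 8.
Total AV tech-hours = 29 over 4 hours ⇒ peak ≥ ⌈29/4⌉ = 8, so 8 is optimal.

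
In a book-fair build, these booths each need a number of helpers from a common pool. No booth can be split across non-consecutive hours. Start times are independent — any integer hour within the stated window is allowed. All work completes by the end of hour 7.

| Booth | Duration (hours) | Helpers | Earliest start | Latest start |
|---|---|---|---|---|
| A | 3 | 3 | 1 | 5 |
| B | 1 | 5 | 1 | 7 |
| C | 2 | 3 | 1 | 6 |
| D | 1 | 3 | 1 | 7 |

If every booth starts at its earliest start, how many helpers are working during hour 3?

3

At early start, hour 3 has: A.
Demand: 3 = 3.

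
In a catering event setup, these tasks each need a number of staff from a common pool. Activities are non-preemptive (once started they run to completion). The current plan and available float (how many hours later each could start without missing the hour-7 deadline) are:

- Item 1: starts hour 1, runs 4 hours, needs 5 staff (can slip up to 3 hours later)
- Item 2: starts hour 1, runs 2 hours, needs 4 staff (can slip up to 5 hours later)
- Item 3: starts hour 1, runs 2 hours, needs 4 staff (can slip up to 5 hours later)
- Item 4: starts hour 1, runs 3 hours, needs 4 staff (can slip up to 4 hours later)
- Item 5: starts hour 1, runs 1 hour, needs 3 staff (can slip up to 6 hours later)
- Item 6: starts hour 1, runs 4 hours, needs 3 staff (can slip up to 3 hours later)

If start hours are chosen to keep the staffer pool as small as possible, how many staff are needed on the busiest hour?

Early-start (Item 1@1, Item 2@1, Item 3@1, Item 4@1, Item 5@1, Item 6@1) gives peak 23: h1:23  h2:20  h3:12  h4:8  h5:0  h6:0  h7:0.
Shift Item 3→5, Item 4→5, Item 5→3, Item 6→3.
Schedule Item 1@1, Item 2@1, Item 3@5, Item 4@5, Item 5@3, Item 6@3: h1:9  h2:9  h3:11  h4:8  h5:11  h6:11  h7:4 — peak 11.

11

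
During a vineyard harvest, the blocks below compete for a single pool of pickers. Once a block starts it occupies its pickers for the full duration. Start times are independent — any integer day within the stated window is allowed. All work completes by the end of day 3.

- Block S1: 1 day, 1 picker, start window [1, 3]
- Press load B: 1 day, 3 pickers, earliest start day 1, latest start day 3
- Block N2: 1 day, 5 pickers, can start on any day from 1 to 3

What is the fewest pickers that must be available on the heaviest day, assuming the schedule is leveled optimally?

Early-start (Block S1@1, Press load B@1, Block N2@1) gives peak 9: d1:9  d2:0  d3:0.
Shift Block N2→2.
Schedule Block S1@1, Press load B@1, Block N2@2: d1:4  d2:5  d3:0 — peak 5.

5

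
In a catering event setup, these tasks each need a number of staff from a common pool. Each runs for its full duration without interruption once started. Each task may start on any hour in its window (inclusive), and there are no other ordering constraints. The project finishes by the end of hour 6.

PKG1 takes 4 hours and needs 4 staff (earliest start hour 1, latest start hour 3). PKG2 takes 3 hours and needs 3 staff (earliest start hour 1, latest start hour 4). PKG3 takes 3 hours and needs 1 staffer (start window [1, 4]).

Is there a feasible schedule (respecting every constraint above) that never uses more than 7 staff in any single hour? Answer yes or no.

Schedule PKG1@1, PKG2@1, PKG3@4: h1:7  h2:7  h3:7  h4:5  h5:1  h6:1 — peak 7 ≤ 7.

yes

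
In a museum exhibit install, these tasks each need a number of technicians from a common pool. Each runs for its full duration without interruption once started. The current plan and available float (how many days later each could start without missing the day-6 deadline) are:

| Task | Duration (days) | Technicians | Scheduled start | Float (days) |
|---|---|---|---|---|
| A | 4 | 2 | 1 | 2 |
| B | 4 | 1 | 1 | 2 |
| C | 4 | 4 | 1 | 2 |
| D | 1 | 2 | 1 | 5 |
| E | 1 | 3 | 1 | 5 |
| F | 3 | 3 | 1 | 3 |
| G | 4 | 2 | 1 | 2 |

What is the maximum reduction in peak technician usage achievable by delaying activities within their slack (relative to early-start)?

Early-start peak: d1:17  d2:12  d3:12  d4:9  d5:0  d6:0 ⇒ 17.
Leveled (A@1, B@1, C@1, D@1, E@1, F@2, G@2): d1:12  d2:12  d3:12  d4:12  d5:2  d6:0 ⇒ 12.
Reduction 17 − 12 = 5.

5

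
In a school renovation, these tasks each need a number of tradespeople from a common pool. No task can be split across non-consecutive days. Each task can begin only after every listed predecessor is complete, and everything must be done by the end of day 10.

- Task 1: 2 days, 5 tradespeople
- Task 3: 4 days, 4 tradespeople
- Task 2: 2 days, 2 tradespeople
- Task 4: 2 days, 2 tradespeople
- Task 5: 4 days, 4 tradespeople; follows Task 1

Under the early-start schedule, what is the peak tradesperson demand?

13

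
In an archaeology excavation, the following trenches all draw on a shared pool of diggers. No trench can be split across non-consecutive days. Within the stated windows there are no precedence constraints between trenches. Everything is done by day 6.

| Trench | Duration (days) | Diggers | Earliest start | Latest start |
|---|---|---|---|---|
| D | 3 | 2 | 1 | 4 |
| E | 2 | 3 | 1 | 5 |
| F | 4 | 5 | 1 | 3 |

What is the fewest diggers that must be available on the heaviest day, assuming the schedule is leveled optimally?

Early-start (D@1, E@1, F@1) gives peak 10: d1:10  d2:10  d3:7  d4:5  d5:0  d6:0.
Shift F→3.
Schedule D@1, E@1, F@3: d1:5  d2:5  d3:7  d4:5  d5:5  d6:5 — peak 7.

7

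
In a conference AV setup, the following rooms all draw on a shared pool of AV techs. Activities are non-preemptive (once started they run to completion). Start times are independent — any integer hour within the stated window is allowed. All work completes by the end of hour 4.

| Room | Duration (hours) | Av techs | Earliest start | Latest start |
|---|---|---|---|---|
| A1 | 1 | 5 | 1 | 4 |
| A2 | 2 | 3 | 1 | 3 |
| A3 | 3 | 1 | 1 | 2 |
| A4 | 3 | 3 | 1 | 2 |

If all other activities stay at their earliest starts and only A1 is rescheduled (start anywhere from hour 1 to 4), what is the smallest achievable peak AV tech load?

A1@1: h1:12  h2:7  h3:4  h4:0 → peak 12
A1@2: h1:7  h2:12  h3:4  h4:0 → peak 12
A1@3: h1:7  h2:7  h3:9  h4:0 → peak 9
A1@4: h1:7  h2:7  h3:4  h4:5 → peak 7
Best is A1@4, peak 7.

7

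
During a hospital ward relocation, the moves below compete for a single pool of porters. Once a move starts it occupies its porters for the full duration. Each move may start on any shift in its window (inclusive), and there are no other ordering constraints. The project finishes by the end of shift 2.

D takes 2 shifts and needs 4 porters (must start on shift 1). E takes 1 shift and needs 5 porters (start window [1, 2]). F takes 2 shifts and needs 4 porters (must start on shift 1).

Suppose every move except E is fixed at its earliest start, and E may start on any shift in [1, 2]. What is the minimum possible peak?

E@1: s1:13  s2:8 → peak 13
E@2: s1:8  s2:13 → peak 13
Best is E@1, peak 13.

13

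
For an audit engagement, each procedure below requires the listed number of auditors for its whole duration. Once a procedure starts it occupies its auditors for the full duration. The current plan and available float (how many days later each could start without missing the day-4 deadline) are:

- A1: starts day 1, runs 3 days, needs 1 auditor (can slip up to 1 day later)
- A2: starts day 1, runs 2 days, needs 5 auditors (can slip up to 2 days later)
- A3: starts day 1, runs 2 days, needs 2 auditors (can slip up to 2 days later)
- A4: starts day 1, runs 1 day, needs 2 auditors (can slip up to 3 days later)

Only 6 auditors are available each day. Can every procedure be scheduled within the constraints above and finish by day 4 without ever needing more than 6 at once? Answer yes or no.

Schedule A1@1, A2@1, A3@3, A4@3: d1:6  d2:6  d3:5  d4:2 — peak 6 ≤ 6.

yes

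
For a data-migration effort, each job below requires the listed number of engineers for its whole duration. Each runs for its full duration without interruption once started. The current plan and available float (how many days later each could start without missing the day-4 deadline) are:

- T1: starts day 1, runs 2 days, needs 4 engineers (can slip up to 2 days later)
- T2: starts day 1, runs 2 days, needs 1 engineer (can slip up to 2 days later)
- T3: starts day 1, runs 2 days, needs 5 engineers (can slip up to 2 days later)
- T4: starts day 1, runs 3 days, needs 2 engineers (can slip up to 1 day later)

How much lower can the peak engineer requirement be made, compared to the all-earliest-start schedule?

5

Early-start peak: d1:12  d2:12  d3:2  d4:0 ⇒ 12.
Leveled (T1@1, T2@1, T3@3, T4@1): d1:7  d2:7  d3:7  d4:5 ⇒ 7.
Reduction 12 − 7 = 5.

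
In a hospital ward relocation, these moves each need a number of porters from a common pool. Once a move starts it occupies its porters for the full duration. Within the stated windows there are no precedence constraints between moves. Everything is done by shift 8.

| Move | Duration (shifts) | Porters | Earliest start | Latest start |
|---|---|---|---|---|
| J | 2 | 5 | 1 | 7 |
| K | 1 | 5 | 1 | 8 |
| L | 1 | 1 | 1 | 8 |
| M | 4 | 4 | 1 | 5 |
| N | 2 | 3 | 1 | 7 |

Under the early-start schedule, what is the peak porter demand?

18

Early-start schedule: J@1, K@1, L@1, M@1, N@1.
Load per shift: shift 1: 18, shift 2: 12, shift 3: 4, shift 4: 4, shift 5: 0, shift 6: 0, shift 7: 0, shift 8: 0.
Peak is 18.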